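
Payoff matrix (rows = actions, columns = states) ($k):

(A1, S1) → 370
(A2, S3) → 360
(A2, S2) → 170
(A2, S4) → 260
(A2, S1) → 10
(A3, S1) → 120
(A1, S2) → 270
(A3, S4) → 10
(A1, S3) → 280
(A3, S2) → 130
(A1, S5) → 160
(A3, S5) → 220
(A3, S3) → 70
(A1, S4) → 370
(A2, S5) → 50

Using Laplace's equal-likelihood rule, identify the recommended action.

A1

Row averages: A1=290, A2=170, A3=110
Highest average = 290 → A1.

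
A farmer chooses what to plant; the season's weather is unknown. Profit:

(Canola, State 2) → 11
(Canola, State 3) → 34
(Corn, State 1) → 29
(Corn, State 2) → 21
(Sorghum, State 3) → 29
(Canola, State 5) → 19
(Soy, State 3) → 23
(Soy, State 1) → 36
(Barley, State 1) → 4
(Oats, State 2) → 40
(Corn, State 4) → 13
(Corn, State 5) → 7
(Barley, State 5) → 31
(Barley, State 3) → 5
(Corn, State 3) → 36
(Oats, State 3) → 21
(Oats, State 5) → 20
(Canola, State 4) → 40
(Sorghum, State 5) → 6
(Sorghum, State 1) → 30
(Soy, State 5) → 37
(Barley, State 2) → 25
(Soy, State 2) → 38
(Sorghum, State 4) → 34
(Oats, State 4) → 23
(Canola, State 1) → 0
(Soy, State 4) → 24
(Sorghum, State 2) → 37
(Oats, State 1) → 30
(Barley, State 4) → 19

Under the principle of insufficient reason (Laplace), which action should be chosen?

Row averages: Barley=16.8, Sorghum=27.2, Soy=31.6, Corn=21.2, Oats=26.8, Canola=20.8
Highest average = 31.6 → Soy.

Soy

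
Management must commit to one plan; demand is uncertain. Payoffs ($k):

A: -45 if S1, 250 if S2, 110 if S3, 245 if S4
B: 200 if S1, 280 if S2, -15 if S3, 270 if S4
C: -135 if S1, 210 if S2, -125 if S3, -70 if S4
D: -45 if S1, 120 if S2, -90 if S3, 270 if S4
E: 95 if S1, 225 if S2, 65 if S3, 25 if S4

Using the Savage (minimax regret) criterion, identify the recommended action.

B

Column bests: S1=200, S2=280, S3=110, S4=270.
A regrets: 245, 30, 0, 25 → max 245
B regrets: 0, 0, 125, 0 → max 125
C regrets: 335, 70, 235, 340 → max 340
D regrets: 245, 160, 200, 0 → max 245
E regrets: 105, 55, 45, 245 → max 245
Smallest max regret = 125 → B.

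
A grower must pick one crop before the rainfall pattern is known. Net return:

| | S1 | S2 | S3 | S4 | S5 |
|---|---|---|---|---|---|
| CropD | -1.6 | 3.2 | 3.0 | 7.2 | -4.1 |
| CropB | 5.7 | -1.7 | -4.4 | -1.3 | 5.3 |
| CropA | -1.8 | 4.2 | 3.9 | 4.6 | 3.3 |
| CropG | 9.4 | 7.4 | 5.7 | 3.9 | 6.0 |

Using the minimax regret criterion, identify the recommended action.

Column bests: S1=9.4, S2=7.4, S3=5.7, S4=7.2, S5=6.0.
CropD regrets: 11.0, 4.2, 2.7, 0.0, 10.1 → max 11.0
CropB regrets: 3.7, 9.1, 10.1, 8.5, 0.7 → max 10.1
CropA regrets: 11.2, 3.2, 1.8, 2.6, 2.7 → max 11.2
CropG regrets: 0.0, 0.0, 0.0, 3.3, 0.0 → max 3.3
Smallest max regret = 3.3 → CropG.

CropG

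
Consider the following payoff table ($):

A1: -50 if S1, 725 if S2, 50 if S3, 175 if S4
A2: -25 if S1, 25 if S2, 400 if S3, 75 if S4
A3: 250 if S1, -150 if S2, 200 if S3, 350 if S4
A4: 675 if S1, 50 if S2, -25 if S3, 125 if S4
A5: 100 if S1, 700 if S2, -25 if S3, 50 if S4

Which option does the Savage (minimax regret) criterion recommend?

Column bests: S1=675, S2=725, S3=400, S4=350.
A1 regrets: 725, 0, 350, 175 → max 725
A2 regrets: 700, 700, 0, 275 → max 700
A3 regrets: 425, 875, 200, 0 → max 875
A4 regrets: 0, 675, 425, 225 → max 675
A5 regrets: 575, 25, 425, 300 → max 575
Smallest max regret = 575 → A5.

A5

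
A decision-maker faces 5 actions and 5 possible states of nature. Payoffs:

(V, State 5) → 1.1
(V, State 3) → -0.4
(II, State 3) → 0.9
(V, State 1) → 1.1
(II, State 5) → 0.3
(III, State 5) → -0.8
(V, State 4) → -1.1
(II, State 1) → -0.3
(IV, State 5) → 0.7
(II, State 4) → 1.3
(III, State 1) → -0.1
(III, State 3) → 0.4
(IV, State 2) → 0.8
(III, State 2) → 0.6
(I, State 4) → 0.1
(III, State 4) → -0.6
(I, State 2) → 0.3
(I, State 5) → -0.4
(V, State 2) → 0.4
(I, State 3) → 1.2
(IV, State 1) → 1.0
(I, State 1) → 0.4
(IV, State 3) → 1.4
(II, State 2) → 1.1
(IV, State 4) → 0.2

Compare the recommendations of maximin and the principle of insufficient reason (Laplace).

Row minima: I=-0.4, II=-0.3, III=-0.8, IV=0.2, V=-1.1
Best worst-case = 0.2 → IV.
Row averages: I=0.32, II=0.66, III=-0.1, IV=0.82, V=0.22
Highest average = 0.82 → IV.

maximin → IV; laplace → IV (agree)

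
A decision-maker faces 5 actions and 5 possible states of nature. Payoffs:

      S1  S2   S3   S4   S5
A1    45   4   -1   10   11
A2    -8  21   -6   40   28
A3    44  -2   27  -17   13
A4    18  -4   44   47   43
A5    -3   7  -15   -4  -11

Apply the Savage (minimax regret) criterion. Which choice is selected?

A4

Column bests: S1=45, S2=21, S3=44, S4=47, S5=43.
A1 regrets: 0, 17, 45, 37, 32 → max 45
A2 regrets: 53, 0, 50, 7, 15 → max 53
A3 regrets: 1, 23, 17, 64, 30 → max 64
A4 regrets: 27, 25, 0, 0, 0 → max 27
A5 regrets: 48, 14, 59, 51, 54 → max 59
Smallest max regret = 27 → A4.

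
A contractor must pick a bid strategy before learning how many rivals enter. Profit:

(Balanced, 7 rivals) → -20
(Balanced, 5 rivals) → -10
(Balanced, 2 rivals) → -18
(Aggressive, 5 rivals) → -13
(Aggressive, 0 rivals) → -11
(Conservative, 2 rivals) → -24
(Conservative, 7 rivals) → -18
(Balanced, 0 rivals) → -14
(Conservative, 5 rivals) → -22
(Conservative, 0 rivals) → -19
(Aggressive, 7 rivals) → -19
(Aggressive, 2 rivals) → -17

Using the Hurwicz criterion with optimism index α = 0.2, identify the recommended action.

Conservative: 0.2·(-18) + 0.8·(-24) = -22.8
Balanced: 0.2·(-10) + 0.8·(-20) = -18
Aggressive: 0.2·(-11) + 0.8·(-19) = -17.4
Highest Hurwicz score = -17.4 → Aggressive.

Aggressive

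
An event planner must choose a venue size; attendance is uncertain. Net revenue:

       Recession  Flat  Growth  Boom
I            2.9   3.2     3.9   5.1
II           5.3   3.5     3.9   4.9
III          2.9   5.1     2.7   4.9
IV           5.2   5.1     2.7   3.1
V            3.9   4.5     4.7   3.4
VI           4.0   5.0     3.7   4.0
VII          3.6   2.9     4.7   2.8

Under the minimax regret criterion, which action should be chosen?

Column bests: Recession=5.3, Flat=5.1, Growth=4.7, Boom=5.1.
I regrets: 2.4, 1.9, 0.8, 0.0 → max 2.4
II regrets: 0.0, 1.6, 0.8, 0.2 → max 1.6
III regrets: 2.4, 0.0, 2.0, 0.2 → max 2.4
IV regrets: 0.1, 0.0, 2.0, 2.0 → max 2.0
V regrets: 1.4, 0.6, 0.0, 1.7 → max 1.7
VI regrets: 1.3, 0.1, 1.0, 1.1 → max 1.3
VII regrets: 1.7, 2.2, 0.0, 2.3 → max 2.3
Smallest max regret = 1.3 → VI.

VI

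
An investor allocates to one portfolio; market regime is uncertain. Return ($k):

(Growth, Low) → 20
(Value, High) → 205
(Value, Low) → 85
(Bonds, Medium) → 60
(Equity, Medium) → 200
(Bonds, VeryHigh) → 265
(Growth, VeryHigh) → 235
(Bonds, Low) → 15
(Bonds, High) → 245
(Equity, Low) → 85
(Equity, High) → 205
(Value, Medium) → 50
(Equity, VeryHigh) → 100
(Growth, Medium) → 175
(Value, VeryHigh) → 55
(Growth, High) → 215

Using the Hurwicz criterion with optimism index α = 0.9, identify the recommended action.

Bonds

Equity: 0.9·205 + 0.1·85 = 193
Growth: 0.9·235 + 0.1·20 = 213.5
Bonds: 0.9·265 + 0.1·15 = 240
Value: 0.9·205 + 0.1·50 = 189.5
Highest Hurwicz score = 240 → Bonds.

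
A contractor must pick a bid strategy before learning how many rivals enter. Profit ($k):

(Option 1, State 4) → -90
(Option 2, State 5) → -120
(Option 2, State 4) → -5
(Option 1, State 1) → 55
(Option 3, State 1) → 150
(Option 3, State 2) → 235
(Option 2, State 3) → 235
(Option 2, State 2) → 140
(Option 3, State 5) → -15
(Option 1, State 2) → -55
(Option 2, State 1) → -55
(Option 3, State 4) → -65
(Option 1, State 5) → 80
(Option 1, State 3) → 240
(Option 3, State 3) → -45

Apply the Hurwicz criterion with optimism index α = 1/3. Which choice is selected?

Option 1: 1/3·240 + 2/3·(-90) = 20
Option 2: 1/3·235 + 2/3·(-120) = -5/3
Option 3: 1/3·235 + 2/3·(-65) = 35
Highest Hurwicz score = 35 → Option 3.

Option 3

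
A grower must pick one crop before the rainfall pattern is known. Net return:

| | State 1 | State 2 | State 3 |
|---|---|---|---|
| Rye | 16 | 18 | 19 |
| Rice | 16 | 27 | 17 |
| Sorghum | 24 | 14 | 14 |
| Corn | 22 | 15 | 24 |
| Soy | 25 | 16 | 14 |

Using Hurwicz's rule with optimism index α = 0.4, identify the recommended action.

Rice

Rye: 0.4·19 + 0.6·16 = 17.2
Rice: 0.4·27 + 0.6·16 = 20.4
Sorghum: 0.4·24 + 0.6·14 = 18
Corn: 0.4·24 + 0.6·15 = 18.6
Soy: 0.4·25 + 0.6·14 = 18.4
Highest Hurwicz score = 20.4 → Rice.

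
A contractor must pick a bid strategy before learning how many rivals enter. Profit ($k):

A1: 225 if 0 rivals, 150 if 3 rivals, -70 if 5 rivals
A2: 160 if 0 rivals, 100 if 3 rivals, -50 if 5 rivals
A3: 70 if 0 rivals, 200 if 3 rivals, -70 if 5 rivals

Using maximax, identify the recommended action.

Row maxima: A1=225, A2=160, A3=200
Best best-case = 225 → A1.

A1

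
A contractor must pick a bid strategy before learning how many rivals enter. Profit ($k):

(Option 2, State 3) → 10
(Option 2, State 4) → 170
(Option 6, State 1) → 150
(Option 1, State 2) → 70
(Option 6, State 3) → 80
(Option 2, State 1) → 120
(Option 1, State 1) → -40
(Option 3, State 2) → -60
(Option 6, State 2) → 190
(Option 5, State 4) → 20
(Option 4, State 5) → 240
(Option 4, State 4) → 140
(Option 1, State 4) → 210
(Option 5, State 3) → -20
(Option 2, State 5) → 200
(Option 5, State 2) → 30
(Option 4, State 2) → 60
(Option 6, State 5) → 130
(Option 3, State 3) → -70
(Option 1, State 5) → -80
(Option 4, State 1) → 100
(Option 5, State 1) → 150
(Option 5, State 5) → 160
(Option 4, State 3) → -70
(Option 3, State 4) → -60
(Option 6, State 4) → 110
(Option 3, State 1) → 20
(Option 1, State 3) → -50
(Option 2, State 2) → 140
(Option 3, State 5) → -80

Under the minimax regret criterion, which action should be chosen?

Column bests: State 1=150, State 2=190, State 3=80, State 4=210, State 5=240.
Option 1 regrets: 190, 120, 130, 0, 320 → max 320
Option 2 regrets: 30, 50, 70, 40, 40 → max 70
Option 3 regrets: 130, 250, 150, 270, 320 → max 320
Option 4 regrets: 50, 130, 150, 70, 0 → max 150
Option 5 regrets: 0, 160, 100, 190, 80 → max 190
Option 6 regrets: 0, 0, 0, 100, 110 → max 110
Smallest max regret = 70 → Option 2.

Option 2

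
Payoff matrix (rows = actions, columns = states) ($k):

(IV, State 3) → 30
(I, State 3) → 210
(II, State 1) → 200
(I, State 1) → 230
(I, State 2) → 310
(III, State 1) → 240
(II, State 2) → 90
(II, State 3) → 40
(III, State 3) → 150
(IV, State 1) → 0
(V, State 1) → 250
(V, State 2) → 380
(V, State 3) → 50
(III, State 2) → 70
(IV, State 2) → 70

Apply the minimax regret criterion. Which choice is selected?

I

Column bests: State 1=250, State 2=380, State 3=210.
I regrets: 20, 70, 0 → max 70
II regrets: 50, 290, 170 → max 290
III regrets: 10, 310, 60 → max 310
IV regrets: 250, 310, 180 → max 310
V regrets: 0, 0, 160 → max 160
Smallest max regret = 70 → I.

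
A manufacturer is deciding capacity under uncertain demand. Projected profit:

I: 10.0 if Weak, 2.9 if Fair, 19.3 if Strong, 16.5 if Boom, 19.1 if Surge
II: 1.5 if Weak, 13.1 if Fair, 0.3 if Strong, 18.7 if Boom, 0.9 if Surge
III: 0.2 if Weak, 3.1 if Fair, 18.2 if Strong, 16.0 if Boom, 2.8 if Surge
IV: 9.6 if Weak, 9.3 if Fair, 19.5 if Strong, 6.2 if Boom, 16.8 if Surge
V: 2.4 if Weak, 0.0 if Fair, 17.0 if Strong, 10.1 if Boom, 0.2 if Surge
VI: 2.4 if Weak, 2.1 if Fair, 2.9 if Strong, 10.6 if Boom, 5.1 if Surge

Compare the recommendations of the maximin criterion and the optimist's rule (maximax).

Row minima: I=2.9, II=0.3, III=0.2, IV=6.2, V=0.0, VI=2.1
Best worst-case = 6.2 → IV.
Row maxima: I=19.3, II=18.7, III=18.2, IV=19.5, V=17.0, VI=10.6
Best best-case = 19.5 → IV.

maximin → IV; maximax → IV (agree)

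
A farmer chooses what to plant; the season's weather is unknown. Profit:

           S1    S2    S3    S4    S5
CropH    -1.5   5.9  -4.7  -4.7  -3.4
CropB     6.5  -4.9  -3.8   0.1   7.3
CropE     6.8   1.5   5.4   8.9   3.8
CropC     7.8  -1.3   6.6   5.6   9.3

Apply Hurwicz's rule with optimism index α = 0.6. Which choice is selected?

CropE

CropH: 0.6·5.9 + 0.4·(-4.7) = 1.66
CropB: 0.6·7.3 + 0.4·(-4.9) = 2.42
CropE: 0.6·8.9 + 0.4·1.5 = 5.94
CropC: 0.6·9.3 + 0.4·(-1.3) = 5.06
Highest Hurwicz score = 5.94 → CropE.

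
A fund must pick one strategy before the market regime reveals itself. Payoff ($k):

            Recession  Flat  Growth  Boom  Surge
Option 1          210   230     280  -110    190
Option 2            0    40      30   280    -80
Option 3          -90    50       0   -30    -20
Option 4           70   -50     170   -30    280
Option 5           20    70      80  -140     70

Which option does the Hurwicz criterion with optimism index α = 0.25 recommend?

Option 4

Option 1: 0.25·280 + 0.75·(-110) = -12.5
Option 2: 0.25·280 + 0.75·(-80) = 10
Option 3: 0.25·50 + 0.75·(-90) = -55
Option 4: 0.25·280 + 0.75·(-50) = 32.5
Option 5: 0.25·80 + 0.75·(-140) = -85
Highest Hurwicz score = 32.5 → Option 4.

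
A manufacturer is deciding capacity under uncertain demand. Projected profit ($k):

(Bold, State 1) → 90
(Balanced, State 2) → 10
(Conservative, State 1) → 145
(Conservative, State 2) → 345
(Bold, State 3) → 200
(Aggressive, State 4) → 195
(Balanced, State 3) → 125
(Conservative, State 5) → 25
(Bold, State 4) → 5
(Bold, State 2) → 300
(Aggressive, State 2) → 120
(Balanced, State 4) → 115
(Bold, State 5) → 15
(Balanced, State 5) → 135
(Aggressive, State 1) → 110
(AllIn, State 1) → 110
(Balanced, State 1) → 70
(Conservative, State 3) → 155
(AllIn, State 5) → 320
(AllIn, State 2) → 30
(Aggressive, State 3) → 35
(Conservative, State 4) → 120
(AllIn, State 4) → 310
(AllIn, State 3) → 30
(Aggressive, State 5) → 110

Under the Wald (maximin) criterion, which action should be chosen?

Aggressive

Row minima: Conservative=25, Balanced=10, Aggressive=35, Bold=5, AllIn=30
Best worst-case = 35 → Aggressive.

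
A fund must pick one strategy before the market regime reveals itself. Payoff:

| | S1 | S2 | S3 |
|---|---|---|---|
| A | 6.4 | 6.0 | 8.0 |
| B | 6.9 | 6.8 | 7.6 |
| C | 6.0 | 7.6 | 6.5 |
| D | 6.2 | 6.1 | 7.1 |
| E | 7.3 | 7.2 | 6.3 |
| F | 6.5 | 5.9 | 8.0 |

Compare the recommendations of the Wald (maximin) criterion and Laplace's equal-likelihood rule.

maximin → B; laplace → B (agree)

Row minima: A=6.0, B=6.8, C=6.0, D=6.1, E=6.3, F=5.9
Best worst-case = 6.8 → B.
Row averages: A=6.8, B=7.1, C=6.7, D=97/15, E=104/15, F=6.8
Highest average = 7.1 → B.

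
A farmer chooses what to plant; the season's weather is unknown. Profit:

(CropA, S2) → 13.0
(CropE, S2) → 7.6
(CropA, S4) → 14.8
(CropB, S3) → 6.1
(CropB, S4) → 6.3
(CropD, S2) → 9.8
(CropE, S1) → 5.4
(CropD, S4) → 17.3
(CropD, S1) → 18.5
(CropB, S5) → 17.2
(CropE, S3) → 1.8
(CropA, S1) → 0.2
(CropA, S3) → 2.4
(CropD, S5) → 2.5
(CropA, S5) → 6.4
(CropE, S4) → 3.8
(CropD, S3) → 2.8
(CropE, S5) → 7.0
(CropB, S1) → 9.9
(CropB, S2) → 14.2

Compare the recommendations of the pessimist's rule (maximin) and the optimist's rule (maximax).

maximin → CropB; maximax → CropD (disagree)

Row minima: CropB=6.1, CropA=0.2, CropE=1.8, CropD=2.5
Best worst-case = 6.1 → CropB.
Row maxima: CropB=17.2, CropA=14.8, CropE=7.6, CropD=18.5
Best best-case = 18.5 → CropD.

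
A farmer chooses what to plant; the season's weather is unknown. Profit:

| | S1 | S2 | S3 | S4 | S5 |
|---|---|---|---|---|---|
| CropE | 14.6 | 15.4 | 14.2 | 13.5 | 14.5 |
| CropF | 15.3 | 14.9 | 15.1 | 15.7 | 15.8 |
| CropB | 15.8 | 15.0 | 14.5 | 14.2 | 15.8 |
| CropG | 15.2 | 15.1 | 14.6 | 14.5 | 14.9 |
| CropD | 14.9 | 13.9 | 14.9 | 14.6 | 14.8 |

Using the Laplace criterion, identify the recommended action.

Row averages: CropE=14.44, CropF=15.36, CropB=15.06, CropG=14.86, CropD=14.62
Highest average = 15.36 → CropF.

CropF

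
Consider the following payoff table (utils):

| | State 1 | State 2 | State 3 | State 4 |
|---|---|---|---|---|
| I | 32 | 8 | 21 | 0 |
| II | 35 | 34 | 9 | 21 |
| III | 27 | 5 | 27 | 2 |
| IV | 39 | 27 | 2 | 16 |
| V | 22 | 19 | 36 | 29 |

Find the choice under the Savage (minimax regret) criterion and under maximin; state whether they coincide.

minimax regret → V; maximin → V (agree)

Column bests: State 1=39, State 2=34, State 3=36, State 4=29.
I regrets: 7, 26, 15, 29 → max 29
II regrets: 4, 0, 27, 8 → max 27
III regrets: 12, 29, 9, 27 → max 29
IV regrets: 0, 7, 34, 13 → max 34
V regrets: 17, 15, 0, 0 → max 17
Smallest max regret = 17 → V.
Row minima: I=0, II=9, III=2, IV=2, V=19
Best worst-case = 19 → V.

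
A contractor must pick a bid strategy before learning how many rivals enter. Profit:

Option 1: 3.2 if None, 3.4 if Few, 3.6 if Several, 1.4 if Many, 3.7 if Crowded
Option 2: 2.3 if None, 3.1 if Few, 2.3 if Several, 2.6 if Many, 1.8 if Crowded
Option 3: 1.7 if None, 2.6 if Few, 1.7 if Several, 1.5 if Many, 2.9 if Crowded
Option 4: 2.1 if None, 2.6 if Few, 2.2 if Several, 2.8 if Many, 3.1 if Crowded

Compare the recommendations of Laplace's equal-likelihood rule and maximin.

Row averages: Option 1=3.06, Option 2=2.42, Option 3=2.08, Option 4=2.56
Highest average = 3.06 → Option 1.
Row minima: Option 1=1.4, Option 2=1.8, Option 3=1.5, Option 4=2.1
Best worst-case = 2.1 → Option 4.

laplace → Option 1; maximin → Option 4 (disagree)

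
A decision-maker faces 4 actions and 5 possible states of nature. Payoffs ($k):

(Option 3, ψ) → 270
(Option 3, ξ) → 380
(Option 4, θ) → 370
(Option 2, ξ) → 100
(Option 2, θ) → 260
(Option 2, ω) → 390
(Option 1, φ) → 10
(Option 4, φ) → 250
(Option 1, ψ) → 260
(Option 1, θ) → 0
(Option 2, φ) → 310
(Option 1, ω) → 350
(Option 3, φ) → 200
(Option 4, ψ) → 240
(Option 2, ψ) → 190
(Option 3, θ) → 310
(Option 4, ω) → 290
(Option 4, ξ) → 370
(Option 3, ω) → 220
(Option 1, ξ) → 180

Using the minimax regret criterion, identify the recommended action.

Option 4

Column bests: θ=370, φ=310, ψ=270, ω=390, ξ=380.
Option 1 regrets: 370, 300, 10, 40, 200 → max 370
Option 2 regrets: 110, 0, 80, 0, 280 → max 280
Option 3 regrets: 60, 110, 0, 170, 0 → max 170
Option 4 regrets: 0, 60, 30, 100, 10 → max 100
Smallest max regret = 100 → Option 4.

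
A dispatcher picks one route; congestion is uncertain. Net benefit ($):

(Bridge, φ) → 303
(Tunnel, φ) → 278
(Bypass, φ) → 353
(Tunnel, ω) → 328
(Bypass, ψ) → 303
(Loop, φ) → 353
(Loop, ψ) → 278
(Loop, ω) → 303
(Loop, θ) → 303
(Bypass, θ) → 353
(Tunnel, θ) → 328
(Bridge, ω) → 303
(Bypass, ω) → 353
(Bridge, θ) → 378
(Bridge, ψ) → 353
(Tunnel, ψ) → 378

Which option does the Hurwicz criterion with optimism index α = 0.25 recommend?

Bridge

Tunnel: 0.25·378 + 0.75·278 = 303
Bridge: 0.25·378 + 0.75·303 = 321.75
Loop: 0.25·353 + 0.75·278 = 296.75
Bypass: 0.25·353 + 0.75·303 = 315.5
Highest Hurwicz score = 321.75 → Bridge.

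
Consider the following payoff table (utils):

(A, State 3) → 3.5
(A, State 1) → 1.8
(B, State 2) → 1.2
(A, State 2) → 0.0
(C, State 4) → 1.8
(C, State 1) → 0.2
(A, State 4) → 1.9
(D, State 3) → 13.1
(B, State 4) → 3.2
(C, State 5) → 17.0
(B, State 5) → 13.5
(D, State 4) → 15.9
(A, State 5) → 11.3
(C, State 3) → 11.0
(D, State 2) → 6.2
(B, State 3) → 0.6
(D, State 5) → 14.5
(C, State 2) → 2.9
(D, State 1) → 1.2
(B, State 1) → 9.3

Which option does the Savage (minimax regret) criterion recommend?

D

Column bests: State 1=9.3, State 2=6.2, State 3=13.1, State 4=15.9, State 5=17.0.
A regrets: 7.5, 6.2, 9.6, 14.0, 5.7 → max 14.0
B regrets: 0.0, 5.0, 12.5, 12.7, 3.5 → max 12.7
C regrets: 9.1, 3.3, 2.1, 14.1, 0.0 → max 14.1
D regrets: 8.1, 0.0, 0.0, 0.0, 2.5 → max 8.1
Smallest max regret = 8.1 → D.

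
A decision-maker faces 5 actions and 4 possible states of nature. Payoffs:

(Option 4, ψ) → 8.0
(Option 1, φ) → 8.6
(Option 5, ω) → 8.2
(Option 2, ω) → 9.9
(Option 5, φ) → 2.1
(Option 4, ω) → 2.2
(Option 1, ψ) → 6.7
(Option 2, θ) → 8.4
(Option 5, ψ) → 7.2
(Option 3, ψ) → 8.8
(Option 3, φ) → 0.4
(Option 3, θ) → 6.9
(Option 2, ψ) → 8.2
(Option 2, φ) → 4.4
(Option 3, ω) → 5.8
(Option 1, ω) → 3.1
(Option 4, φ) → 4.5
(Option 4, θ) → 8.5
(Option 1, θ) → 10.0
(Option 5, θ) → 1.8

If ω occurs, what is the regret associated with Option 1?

Best payoff under ω is 9.9.
Regret = 9.9 − 3.1 = 6.8.

6.8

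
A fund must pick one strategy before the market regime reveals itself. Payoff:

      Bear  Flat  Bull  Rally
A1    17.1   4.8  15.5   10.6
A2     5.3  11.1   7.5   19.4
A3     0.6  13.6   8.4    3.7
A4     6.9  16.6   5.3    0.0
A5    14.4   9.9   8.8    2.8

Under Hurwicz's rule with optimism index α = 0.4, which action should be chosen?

A2

A1: 0.4·17.1 + 0.6·4.8 = 9.72
A2: 0.4·19.4 + 0.6·5.3 = 10.94
A3: 0.4·13.6 + 0.6·0.6 = 5.8
A4: 0.4·16.6 + 0.6·0.0 = 6.64
A5: 0.4·14.4 + 0.6·2.8 = 7.44
Highest Hurwicz score = 10.94 → A2.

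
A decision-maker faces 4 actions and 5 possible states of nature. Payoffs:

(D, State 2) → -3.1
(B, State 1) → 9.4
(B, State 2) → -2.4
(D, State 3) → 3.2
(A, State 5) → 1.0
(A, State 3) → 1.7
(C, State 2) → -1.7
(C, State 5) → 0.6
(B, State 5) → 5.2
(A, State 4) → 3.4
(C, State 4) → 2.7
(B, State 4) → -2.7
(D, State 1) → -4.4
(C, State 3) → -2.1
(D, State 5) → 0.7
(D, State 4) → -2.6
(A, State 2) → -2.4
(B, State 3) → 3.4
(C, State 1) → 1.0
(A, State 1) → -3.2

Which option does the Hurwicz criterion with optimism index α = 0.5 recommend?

B

A: 0.5·3.4 + 0.5·(-3.2) = 0.1
B: 0.5·9.4 + 0.5·(-2.7) = 3.35
C: 0.5·2.7 + 0.5·(-2.1) = 0.3
D: 0.5·3.2 + 0.5·(-4.4) = -0.6
Highest Hurwicz score = 3.35 → B.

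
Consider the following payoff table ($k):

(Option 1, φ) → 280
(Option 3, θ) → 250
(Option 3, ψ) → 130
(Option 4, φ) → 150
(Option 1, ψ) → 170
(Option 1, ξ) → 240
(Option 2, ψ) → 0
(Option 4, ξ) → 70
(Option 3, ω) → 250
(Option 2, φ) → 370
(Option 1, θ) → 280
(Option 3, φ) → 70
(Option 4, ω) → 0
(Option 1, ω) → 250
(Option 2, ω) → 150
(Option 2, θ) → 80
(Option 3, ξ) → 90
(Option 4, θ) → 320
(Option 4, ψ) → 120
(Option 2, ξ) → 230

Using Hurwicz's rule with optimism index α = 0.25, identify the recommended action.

Option 1: 0.25·280 + 0.75·170 = 197.5
Option 2: 0.25·370 + 0.75·0 = 92.5
Option 3: 0.25·250 + 0.75·70 = 115
Option 4: 0.25·320 + 0.75·0 = 80
Highest Hurwicz score = 197.5 → Option 1.

Option 1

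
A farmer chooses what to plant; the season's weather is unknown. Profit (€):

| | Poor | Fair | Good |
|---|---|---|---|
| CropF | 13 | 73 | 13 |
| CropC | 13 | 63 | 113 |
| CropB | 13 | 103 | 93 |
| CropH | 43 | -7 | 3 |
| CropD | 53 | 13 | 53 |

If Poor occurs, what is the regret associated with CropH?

10

Best payoff under Poor is 53.
Regret = 53 − 43 = 10.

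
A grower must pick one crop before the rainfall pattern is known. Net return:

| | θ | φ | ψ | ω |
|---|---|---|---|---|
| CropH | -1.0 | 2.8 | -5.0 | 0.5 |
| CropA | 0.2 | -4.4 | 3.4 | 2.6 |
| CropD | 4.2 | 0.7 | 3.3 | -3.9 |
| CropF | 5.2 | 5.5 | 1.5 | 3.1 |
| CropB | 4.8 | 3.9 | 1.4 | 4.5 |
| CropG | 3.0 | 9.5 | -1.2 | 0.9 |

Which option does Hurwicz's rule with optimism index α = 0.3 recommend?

CropH: 0.3·2.8 + 0.7·(-5.0) = -2.66
CropA: 0.3·3.4 + 0.7·(-4.4) = -2.06
CropD: 0.3·4.2 + 0.7·(-3.9) = -1.47
CropF: 0.3·5.5 + 0.7·1.5 = 2.7
CropB: 0.3·4.8 + 0.7·1.4 = 2.42
CropG: 0.3·9.5 + 0.7·(-1.2) = 2.01
Highest Hurwicz score = 2.7 → CropF.

CropF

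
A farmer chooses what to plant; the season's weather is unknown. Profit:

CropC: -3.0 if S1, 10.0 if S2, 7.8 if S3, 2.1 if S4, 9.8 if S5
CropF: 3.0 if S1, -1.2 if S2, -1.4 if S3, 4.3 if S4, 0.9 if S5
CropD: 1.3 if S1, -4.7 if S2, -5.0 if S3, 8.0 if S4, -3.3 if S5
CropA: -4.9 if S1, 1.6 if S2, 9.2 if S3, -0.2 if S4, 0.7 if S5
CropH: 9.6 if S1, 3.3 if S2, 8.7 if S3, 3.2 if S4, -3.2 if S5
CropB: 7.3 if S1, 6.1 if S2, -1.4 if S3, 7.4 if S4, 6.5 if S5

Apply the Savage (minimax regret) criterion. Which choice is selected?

Column bests: S1=9.6, S2=10.0, S3=9.2, S4=8.0, S5=9.8.
CropC regrets: 12.6, 0.0, 1.4, 5.9, 0.0 → max 12.6
CropF regrets: 6.6, 11.2, 10.6, 3.7, 8.9 → max 11.2
CropD regrets: 8.3, 14.7, 14.2, 0.0, 13.1 → max 14.7
CropA regrets: 14.5, 8.4, 0.0, 8.2, 9.1 → max 14.5
CropH regrets: 0.0, 6.7, 0.5, 4.8, 13.0 → max 13.0
CropB regrets: 2.3, 3.9, 10.6, 0.6, 3.3 → max 10.6
Smallest max regret = 10.6 → CropB.

CropB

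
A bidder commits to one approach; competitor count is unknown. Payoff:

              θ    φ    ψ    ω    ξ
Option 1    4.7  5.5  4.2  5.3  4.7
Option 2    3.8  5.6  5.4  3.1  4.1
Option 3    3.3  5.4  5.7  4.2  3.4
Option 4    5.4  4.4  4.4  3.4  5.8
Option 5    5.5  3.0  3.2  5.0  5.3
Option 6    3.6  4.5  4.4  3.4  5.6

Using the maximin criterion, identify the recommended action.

Option 1

Row minima: Option 1=4.2, Option 2=3.1, Option 3=3.3, Option 4=3.4, Option 5=3.0, Option 6=3.4
Best worst-case = 4.2 → Option 1.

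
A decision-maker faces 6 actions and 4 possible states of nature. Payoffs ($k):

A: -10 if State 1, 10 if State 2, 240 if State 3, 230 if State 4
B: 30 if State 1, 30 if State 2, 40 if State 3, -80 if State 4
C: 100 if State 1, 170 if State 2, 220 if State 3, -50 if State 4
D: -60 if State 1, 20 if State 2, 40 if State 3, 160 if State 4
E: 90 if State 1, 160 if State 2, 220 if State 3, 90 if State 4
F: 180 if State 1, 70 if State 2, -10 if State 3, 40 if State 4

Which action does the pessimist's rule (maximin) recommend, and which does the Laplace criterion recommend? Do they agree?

Row minima: A=-10, B=-80, C=-50, D=-60, E=90, F=-10
Best worst-case = 90 → E.
Row averages: A=117.5, B=5, C=110, D=40, E=140, F=70
Highest average = 140 → E.

maximin → E; laplace → E (agree)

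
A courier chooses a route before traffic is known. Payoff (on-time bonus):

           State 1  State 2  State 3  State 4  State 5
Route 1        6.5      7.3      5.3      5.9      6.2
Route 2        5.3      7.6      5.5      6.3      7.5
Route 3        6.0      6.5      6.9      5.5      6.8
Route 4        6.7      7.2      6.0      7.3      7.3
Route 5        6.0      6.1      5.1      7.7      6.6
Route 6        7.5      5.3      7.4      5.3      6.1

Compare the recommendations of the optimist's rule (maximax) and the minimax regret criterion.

maximax → Route 5; minimax regret → Route 4 (disagree)

Row maxima: Route 1=7.3, Route 2=7.6, Route 3=6.9, Route 4=7.3, Route 5=7.7, Route 6=7.5
Best best-case = 7.7 → Route 5.
Column bests: State 1=7.5, State 2=7.6, State 3=7.4, State 4=7.7, State 5=7.5.
Route 1 regrets: 1.0, 0.3, 2.1, 1.8, 1.3 → max 2.1
Route 2 regrets: 2.2, 0.0, 1.9, 1.4, 0.0 → max 2.2
Route 3 regrets: 1.5, 1.1, 0.5, 2.2, 0.7 → max 2.2
Route 4 regrets: 0.8, 0.4, 1.4, 0.4, 0.2 → max 1.4
Route 5 regrets: 1.5, 1.5, 2.3, 0.0, 0.9 → max 2.3
Route 6 regrets: 0.0, 2.3, 0.0, 2.4, 1.4 → max 2.4
Smallest max regret = 1.4 → Route 4.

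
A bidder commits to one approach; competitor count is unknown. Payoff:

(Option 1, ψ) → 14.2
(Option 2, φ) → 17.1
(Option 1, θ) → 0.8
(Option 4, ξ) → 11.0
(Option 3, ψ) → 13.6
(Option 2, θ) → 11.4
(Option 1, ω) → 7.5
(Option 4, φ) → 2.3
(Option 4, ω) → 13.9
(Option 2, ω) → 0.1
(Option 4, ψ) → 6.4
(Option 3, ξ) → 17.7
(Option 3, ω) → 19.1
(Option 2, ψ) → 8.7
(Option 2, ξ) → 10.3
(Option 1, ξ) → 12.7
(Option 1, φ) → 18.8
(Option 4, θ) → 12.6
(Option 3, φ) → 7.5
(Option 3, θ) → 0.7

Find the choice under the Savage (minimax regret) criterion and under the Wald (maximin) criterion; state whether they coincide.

Column bests: θ=12.6, φ=18.8, ψ=14.2, ω=19.1, ξ=17.7.
Option 1 regrets: 11.8, 0.0, 0.0, 11.6, 5.0 → max 11.8
Option 2 regrets: 1.2, 1.7, 5.5, 19.0, 7.4 → max 19.0
Option 3 regrets: 11.9, 11.3, 0.6, 0.0, 0.0 → max 11.9
Option 4 regrets: 0.0, 16.5, 7.8, 5.2, 6.7 → max 16.5
Smallest max regret = 11.8 → Option 1.
Row minima: Option 1=0.8, Option 2=0.1, Option 3=0.7, Option 4=2.3
Best worst-case = 2.3 → Option 4.

minimax regret → Option 1; maximin → Option 4 (disagree)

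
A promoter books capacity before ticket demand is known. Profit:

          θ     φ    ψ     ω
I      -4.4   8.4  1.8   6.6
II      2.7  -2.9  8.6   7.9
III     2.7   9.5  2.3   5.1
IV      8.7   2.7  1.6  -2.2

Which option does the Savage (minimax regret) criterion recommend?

Column bests: θ=8.7, φ=9.5, ψ=8.6, ω=7.9.
I regrets: 13.1, 1.1, 6.8, 1.3 → max 13.1
II regrets: 6.0, 12.4, 0.0, 0.0 → max 12.4
III regrets: 6.0, 0.0, 6.3, 2.8 → max 6.3
IV regrets: 0.0, 6.8, 7.0, 10.1 → max 10.1
Smallest max regret = 6.3 → III.

III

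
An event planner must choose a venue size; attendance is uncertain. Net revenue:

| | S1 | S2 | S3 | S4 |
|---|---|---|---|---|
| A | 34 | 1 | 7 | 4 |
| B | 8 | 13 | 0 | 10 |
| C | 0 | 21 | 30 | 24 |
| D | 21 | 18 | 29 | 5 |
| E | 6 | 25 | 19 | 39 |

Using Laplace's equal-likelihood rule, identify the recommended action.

Row averages: A=11.5, B=7.75, C=18.75, D=18.25, E=22.25
Highest average = 22.25 → E.

E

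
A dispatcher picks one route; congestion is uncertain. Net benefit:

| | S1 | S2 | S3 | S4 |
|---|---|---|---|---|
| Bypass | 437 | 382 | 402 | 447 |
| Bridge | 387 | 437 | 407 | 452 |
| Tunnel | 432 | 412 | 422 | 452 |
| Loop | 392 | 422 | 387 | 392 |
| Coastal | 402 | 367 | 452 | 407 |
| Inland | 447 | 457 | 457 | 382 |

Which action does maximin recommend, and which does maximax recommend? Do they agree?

Row minima: Bypass=382, Bridge=387, Tunnel=412, Loop=387, Coastal=367, Inland=382
Best worst-case = 412 → Tunnel.
Row maxima: Bypass=447, Bridge=452, Tunnel=452, Loop=422, Coastal=452, Inland=457
Best best-case = 457 → Inland.

maximin → Tunnel; maximax → Inland (disagree)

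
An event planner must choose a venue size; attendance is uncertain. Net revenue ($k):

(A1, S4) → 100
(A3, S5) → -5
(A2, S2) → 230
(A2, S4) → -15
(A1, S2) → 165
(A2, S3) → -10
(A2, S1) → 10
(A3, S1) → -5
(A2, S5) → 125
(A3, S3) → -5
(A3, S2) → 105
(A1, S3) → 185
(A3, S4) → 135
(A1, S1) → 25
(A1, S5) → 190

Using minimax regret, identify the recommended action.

A1

Column bests: S1=25, S2=230, S3=185, S4=135, S5=190.
A1 regrets: 0, 65, 0, 35, 0 → max 65
A2 regrets: 15, 0, 195, 150, 65 → max 195
A3 regrets: 30, 125, 190, 0, 195 → max 195
Smallest max regret = 65 → A1.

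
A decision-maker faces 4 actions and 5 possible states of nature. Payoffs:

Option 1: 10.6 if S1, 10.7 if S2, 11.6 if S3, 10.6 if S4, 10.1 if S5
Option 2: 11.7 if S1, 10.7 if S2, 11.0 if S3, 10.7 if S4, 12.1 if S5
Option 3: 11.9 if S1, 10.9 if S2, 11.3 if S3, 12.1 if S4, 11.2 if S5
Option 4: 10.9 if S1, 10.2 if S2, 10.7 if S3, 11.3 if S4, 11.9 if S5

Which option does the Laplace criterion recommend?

Option 3

Row averages: Option 1=10.72, Option 2=11.24, Option 3=11.48, Option 4=11
Highest average = 11.48 → Option 3.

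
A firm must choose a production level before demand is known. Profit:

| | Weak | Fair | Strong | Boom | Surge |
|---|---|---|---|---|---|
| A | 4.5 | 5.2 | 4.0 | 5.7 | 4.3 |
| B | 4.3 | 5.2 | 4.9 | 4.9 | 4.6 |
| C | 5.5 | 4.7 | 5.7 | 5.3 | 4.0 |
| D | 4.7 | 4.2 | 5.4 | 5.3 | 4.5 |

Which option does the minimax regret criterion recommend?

C

Column bests: Weak=5.5, Fair=5.2, Strong=5.7, Boom=5.7, Surge=4.6.
A regrets: 1.0, 0.0, 1.7, 0.0, 0.3 → max 1.7
B regrets: 1.2, 0.0, 0.8, 0.8, 0.0 → max 1.2
C regrets: 0.0, 0.5, 0.0, 0.4, 0.6 → max 0.6
D regrets: 0.8, 1.0, 0.3, 0.4, 0.1 → max 1.0
Smallest max regret = 0.6 → C.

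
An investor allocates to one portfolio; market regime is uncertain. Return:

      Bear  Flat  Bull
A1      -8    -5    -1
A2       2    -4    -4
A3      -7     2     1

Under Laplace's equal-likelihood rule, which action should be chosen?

Row averages: A1=-14/3, A2=-2, A3=-4/3
Highest average = -4/3 → A3.

A3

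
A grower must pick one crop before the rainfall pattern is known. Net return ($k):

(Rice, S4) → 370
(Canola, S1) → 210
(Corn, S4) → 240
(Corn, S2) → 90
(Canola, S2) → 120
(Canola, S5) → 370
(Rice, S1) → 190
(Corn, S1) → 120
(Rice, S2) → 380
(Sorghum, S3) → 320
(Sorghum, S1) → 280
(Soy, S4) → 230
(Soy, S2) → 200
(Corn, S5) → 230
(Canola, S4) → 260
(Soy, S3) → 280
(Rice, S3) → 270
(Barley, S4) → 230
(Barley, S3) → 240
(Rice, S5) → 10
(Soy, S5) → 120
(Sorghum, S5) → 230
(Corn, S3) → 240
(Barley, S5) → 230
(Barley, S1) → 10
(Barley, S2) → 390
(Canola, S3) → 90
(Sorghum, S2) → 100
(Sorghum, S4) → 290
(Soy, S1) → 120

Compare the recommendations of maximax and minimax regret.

Row maxima: Soy=280, Rice=380, Sorghum=320, Canola=370, Corn=240, Barley=390
Best best-case = 390 → Barley.
Column bests: S1=280, S2=390, S3=320, S4=370, S5=370.
Soy regrets: 160, 190, 40, 140, 250 → max 250
Rice regrets: 90, 10, 50, 0, 360 → max 360
Sorghum regrets: 0, 290, 0, 80, 140 → max 290
Canola regrets: 70, 270, 230, 110, 0 → max 270
Corn regrets: 160, 300, 80, 130, 140 → max 300
Barley regrets: 270, 0, 80, 140, 140 → max 270
Smallest max regret = 250 → Soy.

maximax → Barley; minimax regret → Soy (disagree)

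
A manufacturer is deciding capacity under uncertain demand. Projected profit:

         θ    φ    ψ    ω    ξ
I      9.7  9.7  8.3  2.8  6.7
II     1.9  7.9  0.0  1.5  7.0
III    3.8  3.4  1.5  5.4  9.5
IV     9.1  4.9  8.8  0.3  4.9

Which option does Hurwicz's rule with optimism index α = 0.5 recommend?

I: 0.5·9.7 + 0.5·2.8 = 6.25
II: 0.5·7.9 + 0.5·0.0 = 3.95
III: 0.5·9.5 + 0.5·1.5 = 5.5
IV: 0.5·9.1 + 0.5·0.3 = 4.7
Highest Hurwicz score = 6.25 → I.

I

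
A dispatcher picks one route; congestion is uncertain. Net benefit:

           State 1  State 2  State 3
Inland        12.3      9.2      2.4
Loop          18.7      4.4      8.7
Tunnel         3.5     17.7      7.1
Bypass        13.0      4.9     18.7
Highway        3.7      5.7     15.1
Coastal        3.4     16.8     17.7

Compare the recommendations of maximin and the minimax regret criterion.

maximin → Bypass; minimax regret → Bypass (agree)

Row minima: Inland=2.4, Loop=4.4, Tunnel=3.5, Bypass=4.9, Highway=3.7, Coastal=3.4
Best worst-case = 4.9 → Bypass.
Column bests: State 1=18.7, State 2=17.7, State 3=18.7.
Inland regrets: 6.4, 8.5, 16.3 → max 16.3
Loop regrets: 0.0, 13.3, 10.0 → max 13.3
Tunnel regrets: 15.2, 0.0, 11.6 → max 15.2
Bypass regrets: 5.7, 12.8, 0.0 → max 12.8
Highway regrets: 15.0, 12.0, 3.6 → max 15.0
Coastal regrets: 15.3, 0.9, 1.0 → max 15.3
Smallest max regret = 12.8 → Bypass.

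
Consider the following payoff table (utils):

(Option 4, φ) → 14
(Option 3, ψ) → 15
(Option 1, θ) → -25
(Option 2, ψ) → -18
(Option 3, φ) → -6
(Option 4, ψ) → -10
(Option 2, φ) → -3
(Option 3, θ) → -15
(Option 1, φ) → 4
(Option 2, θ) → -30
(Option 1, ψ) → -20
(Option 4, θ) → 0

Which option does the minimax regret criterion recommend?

Column bests: θ=0, φ=14, ψ=15.
Option 1 regrets: 25, 10, 35 → max 35
Option 2 regrets: 30, 17, 33 → max 33
Option 3 regrets: 15, 20, 0 → max 20
Option 4 regrets: 0, 0, 25 → max 25
Smallest max regret = 20 → Option 3.

Option 3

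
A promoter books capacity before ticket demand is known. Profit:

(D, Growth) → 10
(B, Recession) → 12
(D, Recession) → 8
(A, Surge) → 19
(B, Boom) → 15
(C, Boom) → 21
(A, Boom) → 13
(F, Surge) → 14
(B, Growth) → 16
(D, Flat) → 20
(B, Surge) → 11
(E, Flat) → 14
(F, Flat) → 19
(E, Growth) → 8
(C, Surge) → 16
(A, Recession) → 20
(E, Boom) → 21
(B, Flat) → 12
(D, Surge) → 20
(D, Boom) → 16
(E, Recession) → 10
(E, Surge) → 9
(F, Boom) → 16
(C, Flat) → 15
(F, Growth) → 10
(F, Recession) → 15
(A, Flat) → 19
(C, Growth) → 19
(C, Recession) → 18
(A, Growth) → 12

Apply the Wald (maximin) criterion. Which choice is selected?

C

Row minima: A=12, B=11, C=15, D=8, E=8, F=10
Best worst-case = 15 → C.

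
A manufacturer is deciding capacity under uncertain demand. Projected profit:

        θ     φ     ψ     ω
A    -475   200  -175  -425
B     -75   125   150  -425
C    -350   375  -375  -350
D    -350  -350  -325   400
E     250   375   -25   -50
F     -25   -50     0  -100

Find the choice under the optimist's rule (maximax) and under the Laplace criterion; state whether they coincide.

Row maxima: A=200, B=150, C=375, D=400, E=375, F=0
Best best-case = 400 → D.
Row averages: A=-218.75, B=-56.25, C=-175, D=-156.25, E=137.5, F=-43.75
Highest average = 137.5 → E.

maximax → D; laplace → E (disagree)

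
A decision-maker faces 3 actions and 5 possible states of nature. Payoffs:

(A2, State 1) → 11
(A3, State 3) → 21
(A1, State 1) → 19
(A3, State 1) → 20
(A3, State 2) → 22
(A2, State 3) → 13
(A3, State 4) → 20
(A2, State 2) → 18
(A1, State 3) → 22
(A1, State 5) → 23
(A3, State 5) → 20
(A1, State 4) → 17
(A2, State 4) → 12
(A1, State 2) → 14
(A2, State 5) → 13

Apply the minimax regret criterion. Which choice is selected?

Column bests: State 1=20, State 2=22, State 3=22, State 4=20, State 5=23.
A1 regrets: 1, 8, 0, 3, 0 → max 8
A2 regrets: 9, 4, 9, 8, 10 → max 10
A3 regrets: 0, 0, 1, 0, 3 → max 3
Smallest max regret = 3 → A3.

A3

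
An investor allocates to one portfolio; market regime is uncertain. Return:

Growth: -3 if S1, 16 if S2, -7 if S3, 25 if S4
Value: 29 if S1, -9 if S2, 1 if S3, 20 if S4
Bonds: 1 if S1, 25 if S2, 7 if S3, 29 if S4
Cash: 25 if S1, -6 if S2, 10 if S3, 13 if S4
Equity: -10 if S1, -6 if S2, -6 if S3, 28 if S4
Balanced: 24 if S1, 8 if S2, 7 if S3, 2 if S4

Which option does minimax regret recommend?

Column bests: S1=29, S2=25, S3=10, S4=29.
Growth regrets: 32, 9, 17, 4 → max 32
Value regrets: 0, 34, 9, 9 → max 34
Bonds regrets: 28, 0, 3, 0 → max 28
Cash regrets: 4, 31, 0, 16 → max 31
Equity regrets: 39, 31, 16, 1 → max 39
Balanced regrets: 5, 17, 3, 27 → max 27
Smallest max regret = 27 → Balanced.

Balanced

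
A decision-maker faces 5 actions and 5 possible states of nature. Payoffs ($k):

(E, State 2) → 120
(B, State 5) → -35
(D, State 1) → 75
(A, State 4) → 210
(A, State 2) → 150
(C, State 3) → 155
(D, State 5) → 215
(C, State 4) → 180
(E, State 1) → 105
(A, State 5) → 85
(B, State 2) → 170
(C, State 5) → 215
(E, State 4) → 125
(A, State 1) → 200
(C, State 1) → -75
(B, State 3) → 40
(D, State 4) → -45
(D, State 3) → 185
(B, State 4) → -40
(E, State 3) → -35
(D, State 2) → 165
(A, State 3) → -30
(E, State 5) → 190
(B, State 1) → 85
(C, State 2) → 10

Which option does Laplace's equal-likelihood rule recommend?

A

Row averages: A=123, B=44, C=97, D=119, E=101
Highest average = 123 → A.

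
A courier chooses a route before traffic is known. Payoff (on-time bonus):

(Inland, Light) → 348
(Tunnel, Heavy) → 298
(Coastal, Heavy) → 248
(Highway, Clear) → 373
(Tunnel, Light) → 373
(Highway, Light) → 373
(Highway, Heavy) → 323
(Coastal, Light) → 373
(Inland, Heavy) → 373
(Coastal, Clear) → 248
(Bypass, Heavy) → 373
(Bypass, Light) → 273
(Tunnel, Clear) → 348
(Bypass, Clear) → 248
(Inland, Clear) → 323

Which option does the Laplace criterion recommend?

Highway

Row averages: Tunnel=1019/3, Highway=1069/3, Bypass=298, Coastal=869/3, Inland=348
Highest average = 1069/3 → Highway.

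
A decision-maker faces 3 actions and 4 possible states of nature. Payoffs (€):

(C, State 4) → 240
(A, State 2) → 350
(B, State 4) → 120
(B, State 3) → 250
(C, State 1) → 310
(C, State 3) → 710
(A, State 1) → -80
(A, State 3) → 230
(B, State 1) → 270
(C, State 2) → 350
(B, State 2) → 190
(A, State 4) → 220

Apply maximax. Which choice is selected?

C

Row maxima: A=350, B=270, C=710
Best best-case = 710 → C.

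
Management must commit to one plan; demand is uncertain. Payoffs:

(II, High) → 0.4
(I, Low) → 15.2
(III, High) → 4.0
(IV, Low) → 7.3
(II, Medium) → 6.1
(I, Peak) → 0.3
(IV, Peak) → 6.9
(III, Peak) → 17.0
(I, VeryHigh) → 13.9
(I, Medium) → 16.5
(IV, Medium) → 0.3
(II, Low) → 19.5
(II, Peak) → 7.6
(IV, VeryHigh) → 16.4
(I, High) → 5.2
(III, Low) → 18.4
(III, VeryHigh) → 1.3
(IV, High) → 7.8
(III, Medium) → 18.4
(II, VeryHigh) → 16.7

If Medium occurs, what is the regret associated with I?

Best payoff under Medium is 18.4.
Regret = 18.4 − 16.5 = 1.9.

1.9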